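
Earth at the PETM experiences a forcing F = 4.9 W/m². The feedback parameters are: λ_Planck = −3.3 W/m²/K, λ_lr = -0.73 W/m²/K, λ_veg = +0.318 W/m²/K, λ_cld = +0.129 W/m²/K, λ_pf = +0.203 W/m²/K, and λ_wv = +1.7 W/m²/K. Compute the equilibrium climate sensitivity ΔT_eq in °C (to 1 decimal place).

2.9 °C

Net feedback parameter λ = (−3.3) + (-0.73) + (+0.318) + (+0.129) + (+0.203) + (+1.7) = -1.68 W/m²/K.
ΔT = −F/λ = −4.9/(-1.68) = 2.9 °C.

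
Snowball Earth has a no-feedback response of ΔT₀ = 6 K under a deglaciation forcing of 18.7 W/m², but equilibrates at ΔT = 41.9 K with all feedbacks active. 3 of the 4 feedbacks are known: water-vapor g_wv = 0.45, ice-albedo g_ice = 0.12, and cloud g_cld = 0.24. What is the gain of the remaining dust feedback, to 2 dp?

Amplification A = ΔT/ΔT₀ = 41.9/6 = 6.983.
Total gain g = 1 − 1/A = 1 − 1/6.983 = 0.8568.
Known gains sum to 0.45 + 0.12 + 0.24 = 0.81.
g_dust = 0.8568 − 0.81 = 0.05.

0.05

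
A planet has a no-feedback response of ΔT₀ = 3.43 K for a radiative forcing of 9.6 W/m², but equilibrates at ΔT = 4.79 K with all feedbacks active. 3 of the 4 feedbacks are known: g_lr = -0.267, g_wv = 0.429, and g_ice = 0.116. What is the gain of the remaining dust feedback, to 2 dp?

0.01

Amplification A = ΔT/ΔT₀ = 4.79/3.43 = 1.397.
Total gain g = 1 − 1/A = 1 − 1/1.397 = 0.2842.
Known gains sum to -0.267 + 0.429 + 0.116 = 0.278.
g_dust = 0.2842 − 0.278 = 0.01.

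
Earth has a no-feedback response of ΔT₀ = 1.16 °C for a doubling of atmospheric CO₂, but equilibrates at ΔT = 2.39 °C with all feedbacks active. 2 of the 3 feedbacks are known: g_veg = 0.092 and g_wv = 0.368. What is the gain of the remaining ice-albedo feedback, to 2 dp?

Amplification A = ΔT/ΔT₀ = 2.39/1.16 = 2.06.
Total gain g = 1 − 1/A = 1 − 1/2.06 = 0.5146.
Known gains sum to 0.092 + 0.368 = 0.46.
g_ice = 0.5146 − 0.46 = 0.05.

0.05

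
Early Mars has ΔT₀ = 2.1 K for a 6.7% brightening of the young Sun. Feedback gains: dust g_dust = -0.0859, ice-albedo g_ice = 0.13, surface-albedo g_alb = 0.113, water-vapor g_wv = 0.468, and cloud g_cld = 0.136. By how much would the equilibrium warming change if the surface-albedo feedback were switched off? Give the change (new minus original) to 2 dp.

-2.82 K

Original: g = 0.7611, ΔT = 2.1/(1−0.7611) = 8.7903 K.
Without surface-albedo: g' = 0.6481, ΔT' = 2.1/(1−0.6481) = 5.9676 K.
Change = 5.9676 − 8.7903 = -2.82 K.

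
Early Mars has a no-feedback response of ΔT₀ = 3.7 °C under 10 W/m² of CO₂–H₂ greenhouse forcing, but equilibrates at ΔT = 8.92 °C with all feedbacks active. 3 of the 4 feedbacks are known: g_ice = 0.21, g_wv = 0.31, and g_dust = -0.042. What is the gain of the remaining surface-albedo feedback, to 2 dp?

0.11

Amplification A = ΔT/ΔT₀ = 8.92/3.7 = 2.411.
Total gain g = 1 − 1/A = 1 − 1/2.411 = 0.5852.
Known gains sum to 0.21 + 0.31 − 0.042 = 0.478.
g_alb = 0.5852 − 0.478 = 0.11.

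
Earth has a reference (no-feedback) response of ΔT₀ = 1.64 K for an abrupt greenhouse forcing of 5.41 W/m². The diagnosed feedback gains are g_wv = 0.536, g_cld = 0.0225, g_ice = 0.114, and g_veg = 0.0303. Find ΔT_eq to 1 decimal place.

Total gain g = 0.536 + 0.0225 + 0.114 + 0.0303 = 0.7028.
Amplification A = 1/(1 − 0.7028) = 3.365.
ΔT = 1.64 × 3.365 = 5.5 K.

5.5 K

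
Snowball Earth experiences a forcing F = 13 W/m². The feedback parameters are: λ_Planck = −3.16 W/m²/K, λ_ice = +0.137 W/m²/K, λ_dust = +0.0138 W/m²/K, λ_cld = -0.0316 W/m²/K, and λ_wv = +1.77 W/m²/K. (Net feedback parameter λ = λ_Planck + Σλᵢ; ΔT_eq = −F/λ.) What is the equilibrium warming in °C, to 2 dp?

10.23 °C

Net feedback parameter λ = (−3.16) + (+0.137) + (+0.0138) + (-0.0316) + (+1.77) = -1.2708 W/m²/K.
ΔT = −F/λ = −13/(-1.2708) = 10.23 °C.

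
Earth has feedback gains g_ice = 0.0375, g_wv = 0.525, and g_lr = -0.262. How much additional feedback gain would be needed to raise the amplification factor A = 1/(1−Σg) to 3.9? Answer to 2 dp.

0.44

Current total gain = 0.3005.
Target gain for A = 3.9: g* = 1 − 1/3.9 = 0.7436.
Additional gain needed = 0.7436 − 0.3005 = 0.44.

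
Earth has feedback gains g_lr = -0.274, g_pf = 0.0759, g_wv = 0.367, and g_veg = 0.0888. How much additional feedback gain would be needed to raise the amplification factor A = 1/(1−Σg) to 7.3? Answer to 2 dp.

Current total gain = 0.2577.
Target gain for A = 7.3: g* = 1 − 1/7.3 = 0.863.
Additional gain needed = 0.863 − 0.2577 = 0.61.

0.61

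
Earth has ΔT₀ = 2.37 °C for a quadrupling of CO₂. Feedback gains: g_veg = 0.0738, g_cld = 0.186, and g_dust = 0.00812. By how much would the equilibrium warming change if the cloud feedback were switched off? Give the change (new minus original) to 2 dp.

-0.66 °C

Original: g = 0.26792, ΔT = 2.37/(1−0.26792) = 3.2374 °C.
Without cloud: g' = 0.08192, ΔT' = 2.37/(1−0.08192) = 2.5815 °C.
Change = 2.5815 − 3.2374 = -0.66 °C.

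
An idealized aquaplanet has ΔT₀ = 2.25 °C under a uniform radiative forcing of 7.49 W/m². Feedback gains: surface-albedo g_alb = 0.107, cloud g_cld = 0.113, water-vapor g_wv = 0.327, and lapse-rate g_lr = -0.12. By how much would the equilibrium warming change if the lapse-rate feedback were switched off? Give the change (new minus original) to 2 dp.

Original: g = 0.427, ΔT = 2.25/(1−0.427) = 3.9267 °C.
Without lapse-rate: g' = 0.547, ΔT' = 2.25/(1−0.547) = 4.9669 °C.
Change = 4.9669 − 3.9267 = 1.04 °C.

1.04 °C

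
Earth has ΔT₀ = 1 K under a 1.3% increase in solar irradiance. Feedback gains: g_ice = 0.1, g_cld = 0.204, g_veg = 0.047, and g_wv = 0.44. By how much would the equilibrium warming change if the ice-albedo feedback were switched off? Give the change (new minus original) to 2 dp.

-1.55 K

Original: g = 0.791, ΔT = 1/(1−0.791) = 4.7847 K.
Without ice-albedo: g' = 0.691, ΔT' = 1/(1−0.691) = 3.2362 K.
Change = 3.2362 − 4.7847 = -1.55 K.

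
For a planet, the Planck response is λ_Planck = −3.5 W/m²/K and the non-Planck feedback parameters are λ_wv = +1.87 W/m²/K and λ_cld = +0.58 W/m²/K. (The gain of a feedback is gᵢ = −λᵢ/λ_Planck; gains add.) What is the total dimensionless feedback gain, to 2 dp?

0.70

Convert to gains: g_wv = 1.87/3.5 = 0.5343; g_cld = 0.58/3.5 = 0.1657.
Total gain g = 0.7.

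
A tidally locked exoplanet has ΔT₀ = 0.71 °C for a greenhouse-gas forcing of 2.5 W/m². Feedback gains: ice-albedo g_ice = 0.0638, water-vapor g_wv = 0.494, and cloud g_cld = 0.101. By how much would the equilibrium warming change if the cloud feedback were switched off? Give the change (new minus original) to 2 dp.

Original: g = 0.6588, ΔT = 0.71/(1−0.6588) = 2.0809 °C.
Without cloud: g' = 0.5578, ΔT' = 0.71/(1−0.5578) = 1.6056 °C.
Change = 1.6056 − 2.0809 = -0.48 °C.

-0.48 °C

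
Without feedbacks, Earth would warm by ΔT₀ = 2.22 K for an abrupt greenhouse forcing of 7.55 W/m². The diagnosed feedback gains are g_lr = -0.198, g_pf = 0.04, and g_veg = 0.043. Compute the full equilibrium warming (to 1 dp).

Total gain g = -0.198 + 0.04 + 0.043 = -0.115.
Amplification A = 1/(1 + 0.115) = 0.8969.
ΔT = 2.22 × 0.8969 = 2.0 K.

2.0 K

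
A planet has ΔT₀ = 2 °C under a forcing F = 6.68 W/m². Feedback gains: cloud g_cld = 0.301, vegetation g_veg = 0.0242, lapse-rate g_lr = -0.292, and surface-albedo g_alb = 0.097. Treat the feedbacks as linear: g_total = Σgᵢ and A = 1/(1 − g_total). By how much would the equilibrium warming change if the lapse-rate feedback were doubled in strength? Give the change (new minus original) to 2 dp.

-0.58 °C

Original: g = 0.1302, ΔT = 2/(1−0.1302) = 2.2994 °C.
With doubled lapse-rate: g' = -0.1618, ΔT' = 2/(1+0.1618) = 1.7215 °C.
Change = 1.7215 − 2.2994 = -0.58 °C.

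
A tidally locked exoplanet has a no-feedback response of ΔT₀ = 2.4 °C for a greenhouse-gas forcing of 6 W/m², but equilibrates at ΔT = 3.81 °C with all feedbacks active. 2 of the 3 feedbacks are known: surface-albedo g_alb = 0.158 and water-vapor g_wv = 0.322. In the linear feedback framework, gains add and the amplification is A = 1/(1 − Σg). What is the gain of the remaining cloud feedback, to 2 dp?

-0.11

Amplification A = ΔT/ΔT₀ = 3.81/2.4 = 1.588.
Total gain g = 1 − 1/A = 1 − 1/1.588 = 0.3703.
Known gains sum to 0.158 + 0.322 = 0.48.
g_cld = 0.3703 − 0.48 = -0.11.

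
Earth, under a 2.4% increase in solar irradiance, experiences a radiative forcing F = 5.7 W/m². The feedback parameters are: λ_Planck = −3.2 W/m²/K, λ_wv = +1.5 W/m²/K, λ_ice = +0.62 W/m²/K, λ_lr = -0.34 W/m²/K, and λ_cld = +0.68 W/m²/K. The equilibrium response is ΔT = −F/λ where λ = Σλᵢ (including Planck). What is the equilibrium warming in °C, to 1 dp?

Net feedback parameter λ = (−3.2) + (+1.5) + (+0.62) + (-0.34) + (+0.68) = -0.74 W/m²/K.
ΔT = −F/λ = −5.7/(-0.74) = 7.7 °C.

7.7 °C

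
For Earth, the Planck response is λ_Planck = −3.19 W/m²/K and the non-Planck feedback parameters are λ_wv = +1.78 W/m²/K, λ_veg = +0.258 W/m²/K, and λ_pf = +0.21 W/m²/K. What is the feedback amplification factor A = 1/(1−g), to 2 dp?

Convert to gains: g_wv = 1.78/3.19 = 0.558; g_veg = 0.258/3.19 = 0.08088; g_pf = 0.21/3.19 = 0.06583.
Total gain g = 0.70471.
A = 1/(1 − 0.70471) = 3.39.

3.39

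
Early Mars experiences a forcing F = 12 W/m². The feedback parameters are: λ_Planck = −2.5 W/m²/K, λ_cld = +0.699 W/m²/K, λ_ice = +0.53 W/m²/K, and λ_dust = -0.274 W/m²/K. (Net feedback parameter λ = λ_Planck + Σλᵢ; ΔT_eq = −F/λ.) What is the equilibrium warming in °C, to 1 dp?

Net feedback parameter λ = (−2.5) + (+0.699) + (+0.53) + (-0.274) = -1.545 W/m²/K.
ΔT = −F/λ = −12/(-1.545) = 7.8 °C.

7.8 °C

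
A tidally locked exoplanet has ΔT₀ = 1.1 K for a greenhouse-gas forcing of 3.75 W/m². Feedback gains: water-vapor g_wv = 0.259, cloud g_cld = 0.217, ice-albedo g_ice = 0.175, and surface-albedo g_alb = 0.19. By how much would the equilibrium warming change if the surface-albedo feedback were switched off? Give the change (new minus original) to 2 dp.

Original: g = 0.841, ΔT = 1.1/(1−0.841) = 6.9182 K.
Without surface-albedo: g' = 0.651, ΔT' = 1.1/(1−0.651) = 3.1519 K.
Change = 3.1519 − 6.9182 = -3.77 K.

-3.77 K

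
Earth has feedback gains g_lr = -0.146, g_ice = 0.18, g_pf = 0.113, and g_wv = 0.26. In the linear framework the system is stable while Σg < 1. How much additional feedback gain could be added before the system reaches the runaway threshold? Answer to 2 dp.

0.59

Current total gain = -0.146 + 0.18 + 0.113 + 0.26 = 0.407.
Margin to runaway = 1 − 0.407 = 0.59.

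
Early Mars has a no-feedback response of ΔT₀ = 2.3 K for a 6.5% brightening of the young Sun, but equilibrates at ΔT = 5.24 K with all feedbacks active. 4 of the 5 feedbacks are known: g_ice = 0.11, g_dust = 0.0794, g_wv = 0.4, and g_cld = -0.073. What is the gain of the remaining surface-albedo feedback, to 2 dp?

Amplification A = ΔT/ΔT₀ = 5.24/2.3 = 2.278.
Total gain g = 1 − 1/A = 1 − 1/2.278 = 0.561.
Known gains sum to 0.11 + 0.0794 + 0.4 − 0.073 = 0.5164.
g_alb = 0.561 − 0.5164 = 0.04.

0.04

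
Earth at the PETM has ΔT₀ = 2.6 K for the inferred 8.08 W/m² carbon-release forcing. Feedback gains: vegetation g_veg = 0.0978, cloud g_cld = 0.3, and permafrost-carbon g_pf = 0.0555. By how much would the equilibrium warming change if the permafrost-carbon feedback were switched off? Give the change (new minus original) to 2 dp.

-0.44 K

Original: g = 0.4533, ΔT = 2.6/(1−0.4533) = 4.7558 K.
Without permafrost-carbon: g' = 0.3978, ΔT' = 2.6/(1−0.3978) = 4.3175 K.
Change = 4.3175 − 4.7558 = -0.44 K.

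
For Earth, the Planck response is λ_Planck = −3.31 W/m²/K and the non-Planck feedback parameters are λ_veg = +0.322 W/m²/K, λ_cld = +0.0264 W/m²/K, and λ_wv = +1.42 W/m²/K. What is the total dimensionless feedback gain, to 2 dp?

0.53

Convert to gains: g_veg = 0.322/3.31 = 0.09728; g_cld = 0.0264/3.31 = 0.007976; g_wv = 1.42/3.31 = 0.429.
Total gain g = 0.534256.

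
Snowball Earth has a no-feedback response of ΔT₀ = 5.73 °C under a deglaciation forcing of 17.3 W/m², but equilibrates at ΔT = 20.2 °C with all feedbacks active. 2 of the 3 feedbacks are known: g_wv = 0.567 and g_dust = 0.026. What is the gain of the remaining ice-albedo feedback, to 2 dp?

0.12

Amplification A = ΔT/ΔT₀ = 20.2/5.73 = 3.525.
Total gain g = 1 − 1/A = 1 − 1/3.525 = 0.7163.
Known gains sum to 0.567 + 0.026 = 0.593.
g_ice = 0.7163 − 0.593 = 0.12.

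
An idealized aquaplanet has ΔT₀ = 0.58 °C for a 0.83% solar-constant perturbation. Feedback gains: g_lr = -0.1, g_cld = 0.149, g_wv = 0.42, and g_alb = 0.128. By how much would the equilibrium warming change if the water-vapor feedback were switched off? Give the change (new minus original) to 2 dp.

-0.73 °C

Original: g = 0.597, ΔT = 0.58/(1−0.597) = 1.4392 °C.
Without water-vapor: g' = 0.177, ΔT' = 0.58/(1−0.177) = 0.7047 °C.
Change = 0.7047 − 1.4392 = -0.73 °C.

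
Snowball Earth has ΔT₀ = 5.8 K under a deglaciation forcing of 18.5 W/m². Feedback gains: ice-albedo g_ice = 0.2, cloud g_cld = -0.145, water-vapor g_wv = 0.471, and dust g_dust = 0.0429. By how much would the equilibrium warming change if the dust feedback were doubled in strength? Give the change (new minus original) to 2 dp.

1.49 K

Original: g = 0.5689, ΔT = 5.8/(1−0.5689) = 13.4540 K.
With doubled dust: g' = 0.6118, ΔT' = 5.8/(1−0.6118) = 14.9408 K.
Change = 14.9408 − 13.4540 = 1.49 K.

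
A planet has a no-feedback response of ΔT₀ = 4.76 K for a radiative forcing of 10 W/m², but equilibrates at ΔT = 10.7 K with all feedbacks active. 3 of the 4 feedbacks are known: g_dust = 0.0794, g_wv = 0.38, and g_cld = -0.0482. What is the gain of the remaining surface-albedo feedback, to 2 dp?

Amplification A = ΔT/ΔT₀ = 10.7/4.76 = 2.248.
Total gain g = 1 − 1/A = 1 − 1/2.248 = 0.5552.
Known gains sum to 0.0794 + 0.38 − 0.0482 = 0.4112.
g_alb = 0.5552 − 0.4112 = 0.14.

0.14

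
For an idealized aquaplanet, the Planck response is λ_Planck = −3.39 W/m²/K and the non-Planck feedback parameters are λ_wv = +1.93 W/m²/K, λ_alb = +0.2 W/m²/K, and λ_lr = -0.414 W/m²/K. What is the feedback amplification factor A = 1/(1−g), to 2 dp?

Convert to gains: g_wv = 1.93/3.39 = 0.5693; g_alb = 0.2/3.39 = 0.059; g_lr = -0.414/3.39 = -0.1221.
Total gain g = 0.5062.
A = 1/(1 − 0.5062) = 2.03.

2.03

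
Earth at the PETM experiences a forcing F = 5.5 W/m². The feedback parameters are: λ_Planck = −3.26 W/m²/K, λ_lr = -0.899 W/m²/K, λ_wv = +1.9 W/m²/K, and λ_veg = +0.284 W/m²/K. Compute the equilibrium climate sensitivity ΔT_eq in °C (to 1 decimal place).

Net feedback parameter λ = (−3.26) + (-0.899) + (+1.9) + (+0.284) = -1.975 W/m²/K.
ΔT = −F/λ = −5.5/(-1.975) = 2.8 °C.

2.8 °C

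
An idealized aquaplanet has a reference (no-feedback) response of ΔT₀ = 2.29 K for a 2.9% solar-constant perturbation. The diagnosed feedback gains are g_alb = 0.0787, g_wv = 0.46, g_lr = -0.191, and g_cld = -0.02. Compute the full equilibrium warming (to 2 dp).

3.41 K

Total gain g = 0.0787 + 0.46 − 0.191 − 0.02 = 0.3277.
Amplification A = 1/(1 − 0.3277) = 1.487.
ΔT = 2.29 × 1.487 = 3.41 K.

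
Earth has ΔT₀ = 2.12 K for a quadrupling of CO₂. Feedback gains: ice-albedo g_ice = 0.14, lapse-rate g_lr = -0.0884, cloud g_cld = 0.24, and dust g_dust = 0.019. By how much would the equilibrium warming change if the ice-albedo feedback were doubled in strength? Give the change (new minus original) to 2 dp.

0.78 K

Original: g = 0.3106, ΔT = 2.12/(1−0.3106) = 3.0751 K.
With doubled ice-albedo: g' = 0.4506, ΔT' = 2.12/(1−0.4506) = 3.8588 K.
Change = 3.8588 − 3.0751 = 0.78 K.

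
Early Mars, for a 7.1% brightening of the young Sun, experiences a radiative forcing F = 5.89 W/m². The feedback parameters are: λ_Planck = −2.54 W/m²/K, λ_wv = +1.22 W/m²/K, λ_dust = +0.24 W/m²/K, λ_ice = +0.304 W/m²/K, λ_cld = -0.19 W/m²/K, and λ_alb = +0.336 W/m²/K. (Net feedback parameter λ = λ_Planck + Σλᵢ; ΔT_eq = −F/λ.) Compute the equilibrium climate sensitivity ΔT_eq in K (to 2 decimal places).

9.35 K

Net feedback parameter λ = (−2.54) + (+1.22) + (+0.24) + (+0.304) + (-0.19) + (+0.336) = -0.63 W/m²/K.
ΔT = −F/λ = −5.89/(-0.63) = 9.35 K.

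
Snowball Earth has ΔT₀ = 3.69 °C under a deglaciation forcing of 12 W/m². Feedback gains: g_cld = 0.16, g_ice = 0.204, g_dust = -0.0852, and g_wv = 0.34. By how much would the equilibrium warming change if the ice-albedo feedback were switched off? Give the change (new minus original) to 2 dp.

-3.37 °C

Original: g = 0.6188, ΔT = 3.69/(1−0.6188) = 9.6800 °C.
Without ice-albedo: g' = 0.4148, ΔT' = 3.69/(1−0.4148) = 6.3055 °C.
Change = 6.3055 − 9.6800 = -3.37 °C.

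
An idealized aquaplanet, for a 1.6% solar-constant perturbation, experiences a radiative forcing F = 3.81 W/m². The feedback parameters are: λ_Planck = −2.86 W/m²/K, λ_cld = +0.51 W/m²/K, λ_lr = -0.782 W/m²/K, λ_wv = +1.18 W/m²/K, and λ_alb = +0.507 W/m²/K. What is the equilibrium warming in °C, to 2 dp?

Net feedback parameter λ = (−2.86) + (+0.51) + (-0.782) + (+1.18) + (+0.507) = -1.445 W/m²/K.
ΔT = −F/λ = −3.81/(-1.445) = 2.64 °C.

2.64 °C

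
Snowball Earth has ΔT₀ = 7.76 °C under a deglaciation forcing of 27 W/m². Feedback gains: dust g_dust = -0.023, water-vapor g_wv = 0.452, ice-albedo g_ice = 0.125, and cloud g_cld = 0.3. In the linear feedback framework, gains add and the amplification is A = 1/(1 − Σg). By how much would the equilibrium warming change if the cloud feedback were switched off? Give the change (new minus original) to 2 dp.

-35.75 °C

Original: g = 0.854, ΔT = 7.76/(1−0.854) = 53.1507 °C.
Without cloud: g' = 0.554, ΔT' = 7.76/(1−0.554) = 17.3991 °C.
Change = 17.3991 − 53.1507 = -35.75 °C.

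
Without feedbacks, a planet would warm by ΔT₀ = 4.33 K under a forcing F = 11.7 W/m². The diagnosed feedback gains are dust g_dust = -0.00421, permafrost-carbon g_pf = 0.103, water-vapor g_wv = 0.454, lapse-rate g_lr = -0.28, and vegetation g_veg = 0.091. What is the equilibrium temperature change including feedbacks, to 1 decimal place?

6.8 K

Total gain g = -0.00421 + 0.103 + 0.454 − 0.28 + 0.091 = 0.36379.
Amplification A = 1/(1 − 0.36379) = 1.572.
ΔT = 4.33 × 1.572 = 6.8 K.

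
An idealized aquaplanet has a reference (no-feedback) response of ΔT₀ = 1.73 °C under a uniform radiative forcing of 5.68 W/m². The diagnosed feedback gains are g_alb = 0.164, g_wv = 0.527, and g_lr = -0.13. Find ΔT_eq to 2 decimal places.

Total gain g = 0.164 + 0.527 − 0.13 = 0.561.
Amplification A = 1/(1 − 0.561) = 2.278.
ΔT = 1.73 × 2.278 = 3.94 °C.

3.94 °C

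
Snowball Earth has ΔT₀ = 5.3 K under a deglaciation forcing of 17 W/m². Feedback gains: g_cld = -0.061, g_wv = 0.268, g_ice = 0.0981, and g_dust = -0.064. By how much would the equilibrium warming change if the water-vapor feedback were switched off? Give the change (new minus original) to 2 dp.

Original: g = 0.2411, ΔT = 5.3/(1−0.2411) = 6.9838 K.
Without water-vapor: g' = -0.0269, ΔT' = 5.3/(1+0.0269) = 5.1612 K.
Change = 5.1612 − 6.9838 = -1.82 K.

-1.82 K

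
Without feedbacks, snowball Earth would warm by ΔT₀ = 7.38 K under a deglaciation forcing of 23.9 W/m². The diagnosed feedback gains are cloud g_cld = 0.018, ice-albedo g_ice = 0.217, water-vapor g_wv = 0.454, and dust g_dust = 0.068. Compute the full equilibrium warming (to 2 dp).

30.37 K

Total gain g = 0.018 + 0.217 + 0.454 + 0.068 = 0.757.
Amplification A = 1/(1 − 0.757) = 4.115.
ΔT = 7.38 × 4.115 = 30.37 K.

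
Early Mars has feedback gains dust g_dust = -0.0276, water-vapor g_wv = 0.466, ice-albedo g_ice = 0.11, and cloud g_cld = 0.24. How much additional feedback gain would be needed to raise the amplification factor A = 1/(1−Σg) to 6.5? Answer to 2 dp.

0.06

Current total gain = 0.7884.
Target gain for A = 6.5: g* = 1 − 1/6.5 = 0.8462.
Additional gain needed = 0.8462 − 0.7884 = 0.06.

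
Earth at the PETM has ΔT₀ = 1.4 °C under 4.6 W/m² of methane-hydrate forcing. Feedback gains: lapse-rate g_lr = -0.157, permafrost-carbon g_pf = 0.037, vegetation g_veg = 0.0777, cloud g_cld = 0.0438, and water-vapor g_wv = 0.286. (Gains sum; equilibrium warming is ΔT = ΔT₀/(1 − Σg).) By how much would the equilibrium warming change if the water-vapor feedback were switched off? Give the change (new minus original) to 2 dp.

Original: g = 0.2875, ΔT = 1.4/(1−0.2875) = 1.9649 °C.
Without water-vapor: g' = 0.0015, ΔT' = 1.4/(1−0.0015) = 1.4021 °C.
Change = 1.4021 − 1.9649 = -0.56 °C.

-0.56 °C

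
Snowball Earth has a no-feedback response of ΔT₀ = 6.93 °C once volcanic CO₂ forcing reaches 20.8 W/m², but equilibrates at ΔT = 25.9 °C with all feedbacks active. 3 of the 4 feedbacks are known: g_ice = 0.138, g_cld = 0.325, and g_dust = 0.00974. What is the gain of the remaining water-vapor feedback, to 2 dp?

0.26

Amplification A = ΔT/ΔT₀ = 25.9/6.93 = 3.737.
Total gain g = 1 − 1/A = 1 − 1/3.737 = 0.7324.
Known gains sum to 0.138 + 0.325 + 0.00974 = 0.47274.
g_wv = 0.7324 − 0.47274 = 0.26.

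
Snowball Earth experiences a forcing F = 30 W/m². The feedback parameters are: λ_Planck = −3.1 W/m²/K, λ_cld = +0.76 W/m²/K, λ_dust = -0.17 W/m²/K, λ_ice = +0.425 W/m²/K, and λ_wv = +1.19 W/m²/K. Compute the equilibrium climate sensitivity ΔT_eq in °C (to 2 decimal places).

Net feedback parameter λ = (−3.1) + (+0.76) + (-0.17) + (+0.425) + (+1.19) = -0.895 W/m²/K.
ΔT = −F/λ = −30/(-0.895) = 33.52 °C.

33.52 °C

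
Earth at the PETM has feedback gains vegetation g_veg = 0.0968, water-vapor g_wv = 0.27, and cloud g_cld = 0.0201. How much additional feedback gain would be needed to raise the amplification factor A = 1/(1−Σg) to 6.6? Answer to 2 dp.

0.46

Current total gain = 0.3869.
Target gain for A = 6.6: g* = 1 − 1/6.6 = 0.8485.
Additional gain needed = 0.8485 − 0.3869 = 0.46.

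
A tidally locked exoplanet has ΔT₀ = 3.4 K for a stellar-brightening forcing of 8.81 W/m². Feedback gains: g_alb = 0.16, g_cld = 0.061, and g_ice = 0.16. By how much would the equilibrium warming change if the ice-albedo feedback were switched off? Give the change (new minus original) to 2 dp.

Original: g = 0.381, ΔT = 3.4/(1−0.381) = 5.4927 K.
Without ice-albedo: g' = 0.221, ΔT' = 3.4/(1−0.221) = 4.3646 K.
Change = 4.3646 − 5.4927 = -1.13 K.

-1.13 K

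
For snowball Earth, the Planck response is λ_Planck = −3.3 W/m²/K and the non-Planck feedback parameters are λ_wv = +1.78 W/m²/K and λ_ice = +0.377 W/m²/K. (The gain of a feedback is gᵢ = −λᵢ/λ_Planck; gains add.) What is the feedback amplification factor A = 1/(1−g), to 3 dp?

2.887

Convert to gains: g_wv = 1.78/3.3 = 0.5394; g_ice = 0.377/3.3 = 0.1142.
Total gain g = 0.6536.
A = 1/(1 − 0.6536) = 2.887.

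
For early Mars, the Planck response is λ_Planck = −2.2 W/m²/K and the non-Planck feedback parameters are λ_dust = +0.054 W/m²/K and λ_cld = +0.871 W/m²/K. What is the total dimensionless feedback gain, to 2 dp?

0.42

Convert to gains: g_dust = 0.054/2.2 = 0.02455; g_cld = 0.871/2.2 = 0.3959.
Total gain g = 0.42045.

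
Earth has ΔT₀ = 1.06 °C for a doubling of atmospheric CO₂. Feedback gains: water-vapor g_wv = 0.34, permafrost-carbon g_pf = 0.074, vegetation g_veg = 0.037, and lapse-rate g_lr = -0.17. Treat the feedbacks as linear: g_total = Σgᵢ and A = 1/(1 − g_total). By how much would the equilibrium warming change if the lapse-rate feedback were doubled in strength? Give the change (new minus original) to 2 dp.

Original: g = 0.281, ΔT = 1.06/(1−0.281) = 1.4743 °C.
With doubled lapse-rate: g' = 0.111, ΔT' = 1.06/(1−0.111) = 1.1924 °C.
Change = 1.1924 − 1.4743 = -0.28 °C.

-0.28 °C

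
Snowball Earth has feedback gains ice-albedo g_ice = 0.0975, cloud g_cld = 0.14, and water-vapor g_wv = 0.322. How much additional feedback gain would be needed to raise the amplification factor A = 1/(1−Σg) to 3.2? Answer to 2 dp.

0.13

Current total gain = 0.5595.
Target gain for A = 3.2: g* = 1 − 1/3.2 = 0.6875.
Additional gain needed = 0.6875 − 0.5595 = 0.13.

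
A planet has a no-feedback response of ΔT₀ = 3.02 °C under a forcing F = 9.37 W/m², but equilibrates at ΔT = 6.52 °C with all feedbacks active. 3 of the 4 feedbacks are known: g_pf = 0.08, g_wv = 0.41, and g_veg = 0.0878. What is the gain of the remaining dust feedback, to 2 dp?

Amplification A = ΔT/ΔT₀ = 6.52/3.02 = 2.159.
Total gain g = 1 − 1/A = 1 − 1/2.159 = 0.5368.
Known gains sum to 0.08 + 0.41 + 0.0878 = 0.5778.
g_dust = 0.5368 − 0.5778 = -0.04.

-0.04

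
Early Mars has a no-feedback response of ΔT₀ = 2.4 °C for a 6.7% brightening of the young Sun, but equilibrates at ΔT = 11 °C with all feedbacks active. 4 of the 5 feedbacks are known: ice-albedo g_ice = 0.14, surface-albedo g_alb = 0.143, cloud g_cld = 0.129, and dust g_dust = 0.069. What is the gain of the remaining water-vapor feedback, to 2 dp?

0.30

Amplification A = ΔT/ΔT₀ = 11/2.4 = 4.583.
Total gain g = 1 − 1/A = 1 − 1/4.583 = 0.7818.
Known gains sum to 0.14 + 0.143 + 0.129 + 0.069 = 0.481.
g_wv = 0.7818 − 0.481 = 0.30.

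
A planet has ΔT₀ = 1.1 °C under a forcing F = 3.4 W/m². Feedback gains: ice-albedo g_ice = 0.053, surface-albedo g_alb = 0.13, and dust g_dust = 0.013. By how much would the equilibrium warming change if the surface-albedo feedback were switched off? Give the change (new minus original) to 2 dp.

-0.19 °C

Original: g = 0.196, ΔT = 1.1/(1−0.196) = 1.3682 °C.
Without surface-albedo: g' = 0.066, ΔT' = 1.1/(1−0.066) = 1.1777 °C.
Change = 1.1777 − 1.3682 = -0.19 °C.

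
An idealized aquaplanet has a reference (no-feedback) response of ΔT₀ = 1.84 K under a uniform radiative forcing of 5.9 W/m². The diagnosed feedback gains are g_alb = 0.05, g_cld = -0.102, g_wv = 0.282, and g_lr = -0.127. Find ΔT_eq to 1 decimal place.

2.1 K

Total gain g = 0.05 − 0.102 + 0.282 − 0.127 = 0.103.
Amplification A = 1/(1 − 0.103) = 1.115.
ΔT = 1.84 × 1.115 = 2.1 K.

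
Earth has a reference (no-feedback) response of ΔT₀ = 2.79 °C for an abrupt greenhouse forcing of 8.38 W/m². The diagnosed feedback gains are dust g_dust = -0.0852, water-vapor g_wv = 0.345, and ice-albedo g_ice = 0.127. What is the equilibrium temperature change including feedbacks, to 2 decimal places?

Total gain g = -0.0852 + 0.345 + 0.127 = 0.3868.
Amplification A = 1/(1 − 0.3868) = 1.631.
ΔT = 2.79 × 1.631 = 4.55 °C.

4.55 °C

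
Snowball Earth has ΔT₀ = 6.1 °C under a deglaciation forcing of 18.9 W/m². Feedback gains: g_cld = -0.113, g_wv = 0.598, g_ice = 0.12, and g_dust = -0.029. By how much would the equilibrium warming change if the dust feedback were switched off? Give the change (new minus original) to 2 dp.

1.06 °C

Original: g = 0.576, ΔT = 6.1/(1−0.576) = 14.3868 °C.
Without dust: g' = 0.605, ΔT' = 6.1/(1−0.605) = 15.4430 °C.
Change = 15.4430 − 14.3868 = 1.06 °C.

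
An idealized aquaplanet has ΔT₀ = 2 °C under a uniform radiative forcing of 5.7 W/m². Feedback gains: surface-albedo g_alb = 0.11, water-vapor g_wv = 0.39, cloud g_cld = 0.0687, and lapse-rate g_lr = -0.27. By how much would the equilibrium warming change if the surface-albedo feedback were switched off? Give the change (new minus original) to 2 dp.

Original: g = 0.2987, ΔT = 2/(1−0.2987) = 2.8518 °C.
Without surface-albedo: g' = 0.1887, ΔT' = 2/(1−0.1887) = 2.4652 °C.
Change = 2.4652 − 2.8518 = -0.39 °C.

-0.39 °C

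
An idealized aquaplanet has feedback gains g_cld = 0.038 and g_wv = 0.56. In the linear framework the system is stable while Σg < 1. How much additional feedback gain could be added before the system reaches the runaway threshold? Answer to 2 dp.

0.40

Current total gain = 0.038 + 0.56 = 0.598.
Margin to runaway = 1 − 0.598 = 0.40.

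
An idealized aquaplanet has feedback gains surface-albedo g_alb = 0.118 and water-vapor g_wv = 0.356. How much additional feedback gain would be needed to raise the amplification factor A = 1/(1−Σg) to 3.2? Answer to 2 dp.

0.21

Current total gain = 0.474.
Target gain for A = 3.2: g* = 1 − 1/3.2 = 0.6875.
Additional gain needed = 0.6875 − 0.474 = 0.21.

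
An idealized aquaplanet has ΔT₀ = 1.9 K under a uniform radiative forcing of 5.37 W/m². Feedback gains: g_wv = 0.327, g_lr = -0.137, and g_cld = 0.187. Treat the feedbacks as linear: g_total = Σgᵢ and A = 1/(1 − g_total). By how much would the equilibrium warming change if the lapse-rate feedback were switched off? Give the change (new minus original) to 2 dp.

Original: g = 0.377, ΔT = 1.9/(1−0.377) = 3.0498 K.
Without lapse-rate: g' = 0.514, ΔT' = 1.9/(1−0.514) = 3.9095 K.
Change = 3.9095 − 3.0498 = 0.86 K.

0.86 K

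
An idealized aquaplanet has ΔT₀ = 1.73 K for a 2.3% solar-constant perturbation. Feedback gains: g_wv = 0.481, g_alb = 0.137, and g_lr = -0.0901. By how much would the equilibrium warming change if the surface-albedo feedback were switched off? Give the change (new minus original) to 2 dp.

Original: g = 0.5279, ΔT = 1.73/(1−0.5279) = 3.6645 K.
Without surface-albedo: g' = 0.3909, ΔT' = 1.73/(1−0.3909) = 2.8403 K.
Change = 2.8403 − 3.6645 = -0.82 K.

-0.82 K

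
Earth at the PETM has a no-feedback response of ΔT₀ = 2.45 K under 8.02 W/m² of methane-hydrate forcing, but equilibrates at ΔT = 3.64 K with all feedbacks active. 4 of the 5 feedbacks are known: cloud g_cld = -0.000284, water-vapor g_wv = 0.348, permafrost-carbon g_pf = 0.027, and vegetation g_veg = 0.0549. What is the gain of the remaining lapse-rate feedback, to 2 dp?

Amplification A = ΔT/ΔT₀ = 3.64/2.45 = 1.486.
Total gain g = 1 − 1/A = 1 − 1/1.486 = 0.3271.
Known gains sum to -0.000284 + 0.348 + 0.027 + 0.0549 = 0.429616.
g_lr = 0.3271 − 0.429616 = -0.10.

-0.10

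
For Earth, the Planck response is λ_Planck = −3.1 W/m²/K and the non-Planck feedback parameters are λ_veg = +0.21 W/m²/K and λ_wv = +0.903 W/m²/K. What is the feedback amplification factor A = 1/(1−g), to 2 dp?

Convert to gains: g_veg = 0.21/3.1 = 0.06774; g_wv = 0.903/3.1 = 0.2913.
Total gain g = 0.35904.
A = 1/(1 − 0.35904) = 1.56.

1.56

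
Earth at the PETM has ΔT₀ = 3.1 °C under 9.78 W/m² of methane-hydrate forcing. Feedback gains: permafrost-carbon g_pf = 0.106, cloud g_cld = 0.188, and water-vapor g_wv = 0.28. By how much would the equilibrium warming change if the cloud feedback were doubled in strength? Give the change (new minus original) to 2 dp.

Original: g = 0.574, ΔT = 3.1/(1−0.574) = 7.2770 °C.
With doubled cloud: g' = 0.762, ΔT' = 3.1/(1−0.762) = 13.0252 °C.
Change = 13.0252 − 7.2770 = 5.75 °C.

5.75 °C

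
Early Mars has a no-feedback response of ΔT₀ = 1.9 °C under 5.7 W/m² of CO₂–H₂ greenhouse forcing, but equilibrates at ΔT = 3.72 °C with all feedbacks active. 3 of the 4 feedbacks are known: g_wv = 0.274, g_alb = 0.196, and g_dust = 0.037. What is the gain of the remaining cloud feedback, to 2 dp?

-0.02

Amplification A = ΔT/ΔT₀ = 3.72/1.9 = 1.958.
Total gain g = 1 − 1/A = 1 − 1/1.958 = 0.4893.
Known gains sum to 0.274 + 0.196 + 0.037 = 0.507.
g_cld = 0.4893 − 0.507 = -0.02.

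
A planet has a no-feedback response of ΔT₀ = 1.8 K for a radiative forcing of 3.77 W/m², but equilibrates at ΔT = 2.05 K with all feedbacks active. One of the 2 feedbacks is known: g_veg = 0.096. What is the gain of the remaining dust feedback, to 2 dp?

Amplification A = ΔT/ΔT₀ = 2.05/1.8 = 1.139.
Total gain g = 1 − 1/A = 1 − 1/1.139 = 0.122.
The known gain is 0.096.
g_dust = 0.122 − 0.096 = 0.03.

0.03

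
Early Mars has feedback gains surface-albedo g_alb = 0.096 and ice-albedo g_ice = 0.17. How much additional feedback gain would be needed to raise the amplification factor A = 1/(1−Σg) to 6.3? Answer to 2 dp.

0.58

Current total gain = 0.266.
Target gain for A = 6.3: g* = 1 − 1/6.3 = 0.8413.
Additional gain needed = 0.8413 − 0.266 = 0.58.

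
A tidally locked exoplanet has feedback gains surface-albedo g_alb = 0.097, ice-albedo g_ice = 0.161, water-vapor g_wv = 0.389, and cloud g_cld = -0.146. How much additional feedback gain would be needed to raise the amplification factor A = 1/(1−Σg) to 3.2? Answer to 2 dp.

0.19

Current total gain = 0.501.
Target gain for A = 3.2: g* = 1 − 1/3.2 = 0.6875.
Additional gain needed = 0.6875 − 0.501 = 0.19.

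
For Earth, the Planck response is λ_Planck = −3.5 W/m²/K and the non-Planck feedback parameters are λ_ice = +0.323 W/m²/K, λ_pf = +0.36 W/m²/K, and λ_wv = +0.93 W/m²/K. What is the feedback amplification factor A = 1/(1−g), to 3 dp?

1.855

Convert to gains: g_ice = 0.323/3.5 = 0.09229; g_pf = 0.36/3.5 = 0.1029; g_wv = 0.93/3.5 = 0.2657.
Total gain g = 0.46089.
A = 1/(1 − 0.46089) = 1.855.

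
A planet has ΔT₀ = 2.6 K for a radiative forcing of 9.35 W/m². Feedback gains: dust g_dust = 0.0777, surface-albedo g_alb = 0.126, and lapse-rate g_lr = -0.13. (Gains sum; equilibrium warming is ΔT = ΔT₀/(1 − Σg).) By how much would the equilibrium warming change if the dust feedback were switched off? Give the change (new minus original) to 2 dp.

Original: g = 0.0737, ΔT = 2.6/(1−0.0737) = 2.8069 K.
Without dust: g' = -0.004, ΔT' = 2.6/(1+0.004) = 2.5896 K.
Change = 2.5896 − 2.8069 = -0.22 K.

-0.22 K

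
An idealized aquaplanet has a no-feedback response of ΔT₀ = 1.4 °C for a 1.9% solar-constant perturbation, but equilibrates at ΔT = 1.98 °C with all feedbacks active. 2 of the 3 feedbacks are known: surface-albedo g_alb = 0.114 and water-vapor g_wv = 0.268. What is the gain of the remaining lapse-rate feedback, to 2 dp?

Amplification A = ΔT/ΔT₀ = 1.98/1.4 = 1.414.
Total gain g = 1 − 1/A = 1 − 1/1.414 = 0.2928.
Known gains sum to 0.114 + 0.268 = 0.382.
g_lr = 0.2928 − 0.382 = -0.09.

-0.09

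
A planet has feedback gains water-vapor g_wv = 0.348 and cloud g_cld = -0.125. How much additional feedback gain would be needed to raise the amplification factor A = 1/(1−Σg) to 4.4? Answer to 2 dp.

0.55

Current total gain = 0.223.
Target gain for A = 4.4: g* = 1 − 1/4.4 = 0.7727.
Additional gain needed = 0.7727 − 0.223 = 0.55.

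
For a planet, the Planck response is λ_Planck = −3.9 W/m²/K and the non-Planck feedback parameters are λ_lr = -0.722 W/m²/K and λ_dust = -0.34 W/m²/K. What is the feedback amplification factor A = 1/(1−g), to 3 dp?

0.786

Convert to gains: g_lr = -0.722/3.9 = -0.1851; g_dust = -0.34/3.9 = -0.08718.
Total gain g = -0.27228.
A = 1/(1 + 0.27228) = 0.786.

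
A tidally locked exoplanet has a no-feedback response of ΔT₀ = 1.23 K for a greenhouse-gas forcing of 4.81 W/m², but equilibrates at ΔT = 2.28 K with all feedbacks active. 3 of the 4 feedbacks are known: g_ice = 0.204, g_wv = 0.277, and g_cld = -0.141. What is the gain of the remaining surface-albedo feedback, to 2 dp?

Amplification A = ΔT/ΔT₀ = 2.28/1.23 = 1.854.
Total gain g = 1 − 1/A = 1 − 1/1.854 = 0.4606.
Known gains sum to 0.204 + 0.277 − 0.141 = 0.34.
g_alb = 0.4606 − 0.34 = 0.12.

0.12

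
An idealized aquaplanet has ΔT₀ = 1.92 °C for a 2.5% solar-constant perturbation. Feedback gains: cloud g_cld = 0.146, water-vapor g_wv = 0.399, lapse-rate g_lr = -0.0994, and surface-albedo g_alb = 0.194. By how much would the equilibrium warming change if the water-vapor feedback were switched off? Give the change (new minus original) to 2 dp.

-2.80 °C

Original: g = 0.6396, ΔT = 1.92/(1−0.6396) = 5.3274 °C.
Without water-vapor: g' = 0.2406, ΔT' = 1.92/(1−0.2406) = 2.5283 °C.
Change = 2.5283 − 5.3274 = -2.80 °C.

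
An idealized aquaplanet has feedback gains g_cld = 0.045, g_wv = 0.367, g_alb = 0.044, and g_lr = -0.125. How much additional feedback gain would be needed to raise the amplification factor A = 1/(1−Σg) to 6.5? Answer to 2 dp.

Current total gain = 0.331.
Target gain for A = 6.5: g* = 1 − 1/6.5 = 0.8462.
Additional gain needed = 0.8462 − 0.331 = 0.52.

0.52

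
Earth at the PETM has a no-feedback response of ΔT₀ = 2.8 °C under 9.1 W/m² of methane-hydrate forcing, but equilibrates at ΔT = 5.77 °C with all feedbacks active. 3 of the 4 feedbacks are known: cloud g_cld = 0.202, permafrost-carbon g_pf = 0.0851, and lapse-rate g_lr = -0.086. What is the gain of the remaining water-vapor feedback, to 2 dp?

Amplification A = ΔT/ΔT₀ = 5.77/2.8 = 2.061.
Total gain g = 1 − 1/A = 1 − 1/2.061 = 0.5148.
Known gains sum to 0.202 + 0.0851 − 0.086 = 0.2011.
g_wv = 0.5148 − 0.2011 = 0.31.

0.31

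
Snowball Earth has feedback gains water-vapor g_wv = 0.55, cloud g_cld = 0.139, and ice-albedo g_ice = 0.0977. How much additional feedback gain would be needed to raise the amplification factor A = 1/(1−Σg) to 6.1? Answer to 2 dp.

Current total gain = 0.7867.
Target gain for A = 6.1: g* = 1 − 1/6.1 = 0.8361.
Additional gain needed = 0.8361 − 0.7867 = 0.05.

0.05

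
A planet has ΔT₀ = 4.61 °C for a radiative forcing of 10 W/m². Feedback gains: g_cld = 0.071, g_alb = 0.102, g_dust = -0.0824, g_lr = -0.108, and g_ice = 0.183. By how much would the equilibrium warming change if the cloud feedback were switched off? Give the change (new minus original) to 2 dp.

Original: g = 0.1656, ΔT = 4.61/(1−0.1656) = 5.5249 °C.
Without cloud: g' = 0.0946, ΔT' = 4.61/(1−0.0946) = 5.0917 °C.
Change = 5.0917 − 5.5249 = -0.43 °C.

-0.43 °C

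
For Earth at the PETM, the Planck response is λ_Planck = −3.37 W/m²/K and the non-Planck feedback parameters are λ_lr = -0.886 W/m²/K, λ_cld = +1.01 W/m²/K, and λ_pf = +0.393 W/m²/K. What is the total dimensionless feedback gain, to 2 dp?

0.15

Convert to gains: g_lr = -0.886/3.37 = -0.2629; g_cld = 1.01/3.37 = 0.2997; g_pf = 0.393/3.37 = 0.1166.
Total gain g = 0.1534.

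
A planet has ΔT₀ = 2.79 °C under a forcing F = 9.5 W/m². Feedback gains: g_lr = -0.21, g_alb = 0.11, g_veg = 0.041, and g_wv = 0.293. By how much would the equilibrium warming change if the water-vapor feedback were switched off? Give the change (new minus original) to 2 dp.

-1.01 °C

Original: g = 0.234, ΔT = 2.79/(1−0.234) = 3.6423 °C.
Without water-vapor: g' = -0.059, ΔT' = 2.79/(1+0.059) = 2.6346 °C.
Change = 2.6346 − 3.6423 = -1.01 °C.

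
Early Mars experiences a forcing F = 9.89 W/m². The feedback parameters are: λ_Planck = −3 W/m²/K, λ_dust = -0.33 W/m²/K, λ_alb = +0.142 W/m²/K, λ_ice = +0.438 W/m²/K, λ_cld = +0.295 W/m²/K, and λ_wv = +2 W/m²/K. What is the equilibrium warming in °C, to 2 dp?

Net feedback parameter λ = (−3) + (-0.33) + (+0.142) + (+0.438) + (+0.295) + (+2) = -0.455 W/m²/K.
ΔT = −F/λ = −9.89/(-0.455) = 21.74 °C.

21.74 °C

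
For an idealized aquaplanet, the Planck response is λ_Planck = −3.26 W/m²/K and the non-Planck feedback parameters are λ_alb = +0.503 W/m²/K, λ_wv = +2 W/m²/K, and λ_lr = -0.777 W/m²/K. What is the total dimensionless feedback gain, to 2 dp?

Convert to gains: g_alb = 0.503/3.26 = 0.1543; g_wv = 2/3.26 = 0.6135; g_lr = -0.777/3.26 = -0.2383.
Total gain g = 0.5295.

0.53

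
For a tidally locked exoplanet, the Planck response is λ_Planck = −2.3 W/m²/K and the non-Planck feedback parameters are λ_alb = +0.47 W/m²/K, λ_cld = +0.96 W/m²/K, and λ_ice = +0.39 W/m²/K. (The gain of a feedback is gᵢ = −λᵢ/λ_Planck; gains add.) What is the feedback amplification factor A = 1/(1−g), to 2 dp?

Convert to gains: g_alb = 0.47/2.3 = 0.2043; g_cld = 0.96/2.3 = 0.4174; g_ice = 0.39/2.3 = 0.1696.
Total gain g = 0.7913.
A = 1/(1 − 0.7913) = 4.79.

4.79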